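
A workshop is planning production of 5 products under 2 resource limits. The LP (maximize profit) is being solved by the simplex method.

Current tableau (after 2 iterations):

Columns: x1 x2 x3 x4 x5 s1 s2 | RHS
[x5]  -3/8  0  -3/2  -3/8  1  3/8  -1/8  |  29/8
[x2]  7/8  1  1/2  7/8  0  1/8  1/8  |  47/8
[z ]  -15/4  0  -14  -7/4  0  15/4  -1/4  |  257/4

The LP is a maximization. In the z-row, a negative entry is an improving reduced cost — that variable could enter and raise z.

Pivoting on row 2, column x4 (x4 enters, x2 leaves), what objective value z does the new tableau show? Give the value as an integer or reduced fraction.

Minimum ratio for x4: (47/8)/(7/8) = 47/7.
z changes by −(z-row coeff of x4)·ratio = −(-7/4)·(47/7) = 47/4.
New z = 257/4 + (47/4) = 76.

76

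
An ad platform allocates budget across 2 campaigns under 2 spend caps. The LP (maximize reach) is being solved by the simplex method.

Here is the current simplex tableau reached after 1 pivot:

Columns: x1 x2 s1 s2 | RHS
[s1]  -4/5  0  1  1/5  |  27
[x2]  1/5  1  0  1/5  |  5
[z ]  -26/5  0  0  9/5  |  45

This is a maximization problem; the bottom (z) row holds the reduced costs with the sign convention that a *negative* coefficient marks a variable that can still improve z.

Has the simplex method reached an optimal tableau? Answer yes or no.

no

Column x1 has objective-row coefficient -26/5, which is negative; an improving pivot exists, so not yet optimal.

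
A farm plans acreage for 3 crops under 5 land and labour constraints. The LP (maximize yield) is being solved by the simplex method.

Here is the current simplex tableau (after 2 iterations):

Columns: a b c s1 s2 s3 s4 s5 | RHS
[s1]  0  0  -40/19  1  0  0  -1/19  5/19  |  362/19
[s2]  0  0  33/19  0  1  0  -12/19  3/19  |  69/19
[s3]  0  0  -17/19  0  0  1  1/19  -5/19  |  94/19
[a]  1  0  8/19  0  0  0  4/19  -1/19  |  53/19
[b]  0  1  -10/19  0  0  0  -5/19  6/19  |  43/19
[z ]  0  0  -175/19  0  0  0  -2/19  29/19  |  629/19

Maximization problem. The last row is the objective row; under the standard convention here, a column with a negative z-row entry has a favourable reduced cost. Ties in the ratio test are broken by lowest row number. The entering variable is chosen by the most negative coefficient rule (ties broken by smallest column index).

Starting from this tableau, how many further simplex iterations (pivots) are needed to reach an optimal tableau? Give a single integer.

pivot: c in, s2 out → z = 576/11
pivot: s4 in, a out → z = 141/2
No improving column remains; optimal.

2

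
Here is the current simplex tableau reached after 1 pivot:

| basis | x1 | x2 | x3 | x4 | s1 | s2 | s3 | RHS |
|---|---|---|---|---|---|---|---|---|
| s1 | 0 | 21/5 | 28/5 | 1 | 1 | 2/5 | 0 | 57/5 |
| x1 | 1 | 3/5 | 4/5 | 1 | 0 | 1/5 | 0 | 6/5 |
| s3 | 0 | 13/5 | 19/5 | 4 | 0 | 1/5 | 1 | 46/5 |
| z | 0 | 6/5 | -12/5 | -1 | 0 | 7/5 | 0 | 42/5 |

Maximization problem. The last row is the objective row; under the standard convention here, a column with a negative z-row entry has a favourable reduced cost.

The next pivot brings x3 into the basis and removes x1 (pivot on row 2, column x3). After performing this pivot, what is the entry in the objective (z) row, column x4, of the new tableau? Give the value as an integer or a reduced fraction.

2

Pivot element is row 2, column x3: 4/5.
Normalize row 2: new (row 2, x4) = 1/(4/5) = 5/4.
z-row ← z-row − (-12/5)·(new row 2): -1 − (-12/5)·(5/4) = 2.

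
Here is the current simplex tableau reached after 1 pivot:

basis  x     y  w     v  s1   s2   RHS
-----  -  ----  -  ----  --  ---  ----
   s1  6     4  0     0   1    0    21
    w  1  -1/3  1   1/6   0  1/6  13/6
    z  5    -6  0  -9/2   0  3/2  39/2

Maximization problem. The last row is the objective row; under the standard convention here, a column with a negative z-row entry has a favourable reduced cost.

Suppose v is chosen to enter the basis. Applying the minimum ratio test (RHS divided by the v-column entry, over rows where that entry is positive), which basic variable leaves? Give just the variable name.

w

Ratios: row 1 (s1): entry 0 ≤ 0, skip; row 2 (w): (13/6)/(1/6) = 13.
Minimum ratio 13 is in the w row, so w leaves.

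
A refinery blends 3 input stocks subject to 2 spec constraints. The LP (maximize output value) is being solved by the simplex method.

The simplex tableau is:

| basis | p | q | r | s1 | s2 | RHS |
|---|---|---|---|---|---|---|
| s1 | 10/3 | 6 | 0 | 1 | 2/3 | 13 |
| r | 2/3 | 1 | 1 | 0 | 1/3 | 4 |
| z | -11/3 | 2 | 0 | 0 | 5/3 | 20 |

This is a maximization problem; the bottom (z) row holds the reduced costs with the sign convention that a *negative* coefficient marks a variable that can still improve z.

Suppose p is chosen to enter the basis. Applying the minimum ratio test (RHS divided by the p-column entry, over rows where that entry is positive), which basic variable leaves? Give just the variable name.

s1

Ratios: row 1 (s1): 13/(10/3) = 39/10; row 2 (r): 4/(2/3) = 6.
Minimum ratio 39/10 is in the s1 row, so s1 leaves.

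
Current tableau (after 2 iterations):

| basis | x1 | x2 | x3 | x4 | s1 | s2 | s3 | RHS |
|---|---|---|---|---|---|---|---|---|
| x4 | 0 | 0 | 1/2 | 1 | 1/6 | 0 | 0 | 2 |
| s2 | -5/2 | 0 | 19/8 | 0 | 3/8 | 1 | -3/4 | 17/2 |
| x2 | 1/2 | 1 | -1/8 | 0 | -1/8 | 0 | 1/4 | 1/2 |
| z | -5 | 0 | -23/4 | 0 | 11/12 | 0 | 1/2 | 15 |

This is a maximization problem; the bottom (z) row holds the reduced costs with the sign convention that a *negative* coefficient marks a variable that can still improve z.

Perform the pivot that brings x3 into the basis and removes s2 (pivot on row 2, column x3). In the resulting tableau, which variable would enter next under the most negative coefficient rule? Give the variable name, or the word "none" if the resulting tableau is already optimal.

x1

Pivot element 19/8. New z-row = old z-row − (-23/4)·(row 2/(19/8)).
Updated z-row coefficients: x1: -210/19, x2: 0, x3: 0, x4: 0, s1: 104/57, s2: 46/19, s3: -25/19.
The most negative is -210/19 in column x1, so x1 would enter next.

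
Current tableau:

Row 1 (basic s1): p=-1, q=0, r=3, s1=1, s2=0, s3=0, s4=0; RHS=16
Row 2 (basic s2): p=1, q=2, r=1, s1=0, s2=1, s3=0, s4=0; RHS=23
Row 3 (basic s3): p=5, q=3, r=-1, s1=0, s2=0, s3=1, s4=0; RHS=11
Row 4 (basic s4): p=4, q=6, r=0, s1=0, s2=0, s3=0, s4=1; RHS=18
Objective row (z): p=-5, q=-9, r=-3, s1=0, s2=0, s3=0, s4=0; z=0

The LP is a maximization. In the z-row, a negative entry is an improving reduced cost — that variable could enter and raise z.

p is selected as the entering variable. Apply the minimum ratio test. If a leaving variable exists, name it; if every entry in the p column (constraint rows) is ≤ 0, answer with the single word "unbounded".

s3

Ratios: row 1 (s1): entry -1 ≤ 0, skip; row 2 (s2): 23/1 = 23; row 3 (s3): 11/5 = 11/5; row 4 (s4): 18/4 = 9/2.
Minimum ratio is in the s3 row, so s3 leaves.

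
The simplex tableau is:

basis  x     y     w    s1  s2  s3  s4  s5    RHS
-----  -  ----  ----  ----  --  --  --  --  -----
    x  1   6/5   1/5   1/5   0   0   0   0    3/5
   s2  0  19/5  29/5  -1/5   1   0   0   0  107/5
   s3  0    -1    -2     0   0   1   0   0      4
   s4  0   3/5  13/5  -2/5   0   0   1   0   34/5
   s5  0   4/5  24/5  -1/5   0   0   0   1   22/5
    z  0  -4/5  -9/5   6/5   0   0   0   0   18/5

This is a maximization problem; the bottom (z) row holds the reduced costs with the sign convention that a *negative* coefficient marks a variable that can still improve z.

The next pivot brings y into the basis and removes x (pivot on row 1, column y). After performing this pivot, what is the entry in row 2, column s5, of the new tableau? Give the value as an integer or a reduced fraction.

Pivot element is row 1, column y: 6/5.
Normalize row 1: new (row 1, s5) = 0/(6/5) = 0.
row 2 ← row 2 − (19/5)·(new row 1): 0 − (19/5)·0 = 0.

0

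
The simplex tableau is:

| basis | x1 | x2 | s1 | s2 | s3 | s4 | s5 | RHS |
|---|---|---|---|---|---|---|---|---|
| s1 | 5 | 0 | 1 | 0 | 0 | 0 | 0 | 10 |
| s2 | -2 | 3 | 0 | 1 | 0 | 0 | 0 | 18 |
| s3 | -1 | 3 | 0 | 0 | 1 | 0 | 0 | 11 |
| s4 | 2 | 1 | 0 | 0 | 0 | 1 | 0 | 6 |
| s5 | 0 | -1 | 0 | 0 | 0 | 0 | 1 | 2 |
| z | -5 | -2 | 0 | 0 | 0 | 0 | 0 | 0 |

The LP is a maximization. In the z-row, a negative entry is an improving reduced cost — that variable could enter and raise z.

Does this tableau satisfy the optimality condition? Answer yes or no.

no

Column x1 has objective-row coefficient -5, which is negative; an improving pivot exists, so not yet optimal.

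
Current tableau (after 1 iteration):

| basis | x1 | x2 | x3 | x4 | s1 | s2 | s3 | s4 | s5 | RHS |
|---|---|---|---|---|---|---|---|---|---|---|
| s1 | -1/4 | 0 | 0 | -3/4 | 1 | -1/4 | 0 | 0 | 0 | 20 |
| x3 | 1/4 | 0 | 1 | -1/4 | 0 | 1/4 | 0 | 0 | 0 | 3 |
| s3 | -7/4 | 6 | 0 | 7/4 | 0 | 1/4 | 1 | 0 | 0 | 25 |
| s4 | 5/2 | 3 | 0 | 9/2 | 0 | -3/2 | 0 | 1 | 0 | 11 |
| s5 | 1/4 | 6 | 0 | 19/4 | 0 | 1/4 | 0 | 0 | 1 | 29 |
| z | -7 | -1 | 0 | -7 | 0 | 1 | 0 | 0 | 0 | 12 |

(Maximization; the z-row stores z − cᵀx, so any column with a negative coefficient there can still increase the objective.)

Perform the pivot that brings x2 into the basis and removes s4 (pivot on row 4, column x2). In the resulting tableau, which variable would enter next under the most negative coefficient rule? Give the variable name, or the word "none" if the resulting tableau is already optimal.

x1

Pivot element 3. New z-row = old z-row − (-1)·(row 4/3).
Updated z-row coefficients: x1: -37/6, x2: 0, x3: 0, x4: -11/2, s1: 0, s2: 1/2, s3: 0, s4: 1/3, s5: 0.
The most negative is -37/6 in column x1, so x1 would enter next.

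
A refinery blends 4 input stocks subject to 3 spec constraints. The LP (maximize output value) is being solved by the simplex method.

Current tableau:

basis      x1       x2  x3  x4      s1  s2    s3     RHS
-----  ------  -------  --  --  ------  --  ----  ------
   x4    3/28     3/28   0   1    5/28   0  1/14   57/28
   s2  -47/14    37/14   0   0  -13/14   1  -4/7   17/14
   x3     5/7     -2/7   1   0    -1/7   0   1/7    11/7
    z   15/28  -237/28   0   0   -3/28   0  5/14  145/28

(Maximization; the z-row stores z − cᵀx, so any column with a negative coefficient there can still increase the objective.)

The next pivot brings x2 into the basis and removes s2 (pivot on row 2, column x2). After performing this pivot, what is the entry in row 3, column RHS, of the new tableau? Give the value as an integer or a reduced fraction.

Pivot element is row 2, column x2: 37/14.
Normalize row 2: new (row 2, RHS) = (17/14)/(37/14) = 17/37.
row 3 ← row 3 − (-2/7)·(new row 2): 11/7 − (-2/7)·(17/37) = 63/37.

63/37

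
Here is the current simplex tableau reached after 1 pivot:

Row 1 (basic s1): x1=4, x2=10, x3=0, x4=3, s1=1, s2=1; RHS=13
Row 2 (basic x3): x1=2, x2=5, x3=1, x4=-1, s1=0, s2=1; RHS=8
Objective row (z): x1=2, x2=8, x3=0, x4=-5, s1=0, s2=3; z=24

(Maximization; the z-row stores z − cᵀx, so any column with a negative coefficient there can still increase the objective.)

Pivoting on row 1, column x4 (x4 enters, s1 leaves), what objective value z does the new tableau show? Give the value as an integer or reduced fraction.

Minimum ratio for x4: 13/3 = 13/3.
z changes by −(z-row coeff of x4)·ratio = −(-5)·(13/3) = 65/3.
New z = 24 + (65/3) = 137/3.

137/3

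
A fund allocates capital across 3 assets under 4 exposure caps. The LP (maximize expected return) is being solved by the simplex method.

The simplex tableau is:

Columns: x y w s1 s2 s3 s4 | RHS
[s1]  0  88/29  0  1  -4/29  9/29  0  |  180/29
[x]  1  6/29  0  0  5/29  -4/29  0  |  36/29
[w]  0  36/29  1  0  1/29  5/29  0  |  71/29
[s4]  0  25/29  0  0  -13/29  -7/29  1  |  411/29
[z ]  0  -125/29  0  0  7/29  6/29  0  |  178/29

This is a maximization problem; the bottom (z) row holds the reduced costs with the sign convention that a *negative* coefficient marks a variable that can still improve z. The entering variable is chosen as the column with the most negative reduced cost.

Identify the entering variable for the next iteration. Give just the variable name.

y

Objective-row coefficients: x: 0, y: -125/29, w: 0, s1: 0, s2: 7/29, s3: 6/29, s4: 0.
The most negative is -125/29 in column y, so y enters.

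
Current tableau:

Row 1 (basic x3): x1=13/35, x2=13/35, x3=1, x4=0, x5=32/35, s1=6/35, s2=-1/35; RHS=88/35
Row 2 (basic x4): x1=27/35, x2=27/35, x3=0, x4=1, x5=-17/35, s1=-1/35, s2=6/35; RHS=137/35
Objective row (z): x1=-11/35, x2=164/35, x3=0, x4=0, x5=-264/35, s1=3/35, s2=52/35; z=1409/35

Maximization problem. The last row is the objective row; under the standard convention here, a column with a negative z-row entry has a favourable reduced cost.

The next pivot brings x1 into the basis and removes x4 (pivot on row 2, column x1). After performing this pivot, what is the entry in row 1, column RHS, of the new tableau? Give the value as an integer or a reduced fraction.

Pivot element is row 2, column x1: 27/35.
Normalize row 2: new (row 2, RHS) = (137/35)/(27/35) = 137/27.
row 1 ← row 1 − (13/35)·(new row 2): 88/35 − (13/35)·(137/27) = 17/27.

17/27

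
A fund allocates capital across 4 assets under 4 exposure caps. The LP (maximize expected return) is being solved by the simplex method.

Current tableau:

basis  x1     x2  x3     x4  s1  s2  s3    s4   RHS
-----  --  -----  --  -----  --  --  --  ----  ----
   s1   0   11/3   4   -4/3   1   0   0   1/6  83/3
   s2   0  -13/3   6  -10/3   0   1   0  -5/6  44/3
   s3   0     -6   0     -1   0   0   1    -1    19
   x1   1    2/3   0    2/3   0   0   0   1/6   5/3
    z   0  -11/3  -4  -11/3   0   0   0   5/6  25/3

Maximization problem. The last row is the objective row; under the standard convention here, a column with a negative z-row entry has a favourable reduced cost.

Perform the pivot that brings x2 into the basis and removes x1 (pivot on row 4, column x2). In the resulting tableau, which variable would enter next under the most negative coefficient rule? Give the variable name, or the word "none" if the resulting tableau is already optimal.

Pivot element 2/3. New z-row = old z-row − (-11/3)·(row 4/(2/3)).
Updated z-row coefficients: x1: 11/2, x2: 0, x3: -4, x4: 0, s1: 0, s2: 0, s3: 0, s4: 7/4.
The most negative is -4 in column x3, so x3 would enter next.

x3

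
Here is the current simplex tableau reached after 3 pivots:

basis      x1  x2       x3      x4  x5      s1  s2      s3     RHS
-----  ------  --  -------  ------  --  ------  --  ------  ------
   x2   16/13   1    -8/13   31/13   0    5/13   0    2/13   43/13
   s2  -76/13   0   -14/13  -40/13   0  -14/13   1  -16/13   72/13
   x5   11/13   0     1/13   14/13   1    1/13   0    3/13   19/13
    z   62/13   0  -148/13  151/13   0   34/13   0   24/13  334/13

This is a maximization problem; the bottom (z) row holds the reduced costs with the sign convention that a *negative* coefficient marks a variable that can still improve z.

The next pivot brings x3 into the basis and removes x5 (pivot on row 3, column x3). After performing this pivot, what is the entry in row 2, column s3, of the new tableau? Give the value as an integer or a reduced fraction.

2

Pivot element is row 3, column x3: 1/13.
Normalize row 3: new (row 3, s3) = (3/13)/(1/13) = 3.
row 2 ← row 2 − (-14/13)·(new row 3): -16/13 − (-14/13)·3 = 2.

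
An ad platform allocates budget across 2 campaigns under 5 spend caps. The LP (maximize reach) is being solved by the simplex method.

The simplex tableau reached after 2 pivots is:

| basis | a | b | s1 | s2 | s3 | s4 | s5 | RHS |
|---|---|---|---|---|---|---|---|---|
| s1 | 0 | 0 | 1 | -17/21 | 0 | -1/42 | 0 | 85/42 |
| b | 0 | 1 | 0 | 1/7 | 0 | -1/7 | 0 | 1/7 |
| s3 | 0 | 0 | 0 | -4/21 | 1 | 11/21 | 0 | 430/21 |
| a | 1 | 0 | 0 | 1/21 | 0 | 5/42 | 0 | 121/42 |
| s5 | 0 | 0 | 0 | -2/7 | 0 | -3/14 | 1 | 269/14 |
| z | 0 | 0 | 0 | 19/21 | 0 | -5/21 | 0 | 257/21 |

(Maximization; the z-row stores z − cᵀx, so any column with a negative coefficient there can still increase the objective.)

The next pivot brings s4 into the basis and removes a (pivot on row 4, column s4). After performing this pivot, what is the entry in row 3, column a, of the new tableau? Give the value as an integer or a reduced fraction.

Pivot element is row 4, column s4: 5/42.
Normalize row 4: new (row 4, a) = 1/(5/42) = 42/5.
row 3 ← row 3 − (11/21)·(new row 4): 0 − (11/21)·(42/5) = -22/5.

-22/5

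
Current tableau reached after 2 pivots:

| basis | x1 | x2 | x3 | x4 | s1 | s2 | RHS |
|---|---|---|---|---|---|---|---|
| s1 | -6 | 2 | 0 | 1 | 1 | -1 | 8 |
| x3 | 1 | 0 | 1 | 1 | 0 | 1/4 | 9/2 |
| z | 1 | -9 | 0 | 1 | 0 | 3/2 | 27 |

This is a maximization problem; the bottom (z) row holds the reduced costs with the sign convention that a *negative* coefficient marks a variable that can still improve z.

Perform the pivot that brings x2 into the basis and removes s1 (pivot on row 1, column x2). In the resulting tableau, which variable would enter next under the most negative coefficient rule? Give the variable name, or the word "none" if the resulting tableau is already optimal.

Pivot element 2. New z-row = old z-row − (-9)·(row 1/2).
Updated z-row coefficients: x1: -26, x2: 0, x3: 0, x4: 11/2, s1: 9/2, s2: -3.
The most negative is -26 in column x1, so x1 would enter next.

x1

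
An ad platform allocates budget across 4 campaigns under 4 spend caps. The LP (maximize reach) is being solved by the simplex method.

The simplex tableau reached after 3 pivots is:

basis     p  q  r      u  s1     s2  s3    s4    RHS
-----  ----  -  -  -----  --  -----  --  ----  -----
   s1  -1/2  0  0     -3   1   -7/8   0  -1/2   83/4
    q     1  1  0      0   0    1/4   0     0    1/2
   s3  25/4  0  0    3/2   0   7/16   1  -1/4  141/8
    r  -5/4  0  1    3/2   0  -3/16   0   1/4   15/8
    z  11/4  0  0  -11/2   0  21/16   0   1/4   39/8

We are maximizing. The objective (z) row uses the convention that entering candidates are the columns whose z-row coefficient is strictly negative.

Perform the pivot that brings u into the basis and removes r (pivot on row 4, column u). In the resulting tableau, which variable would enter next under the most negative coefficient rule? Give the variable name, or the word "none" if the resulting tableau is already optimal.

Pivot element 3/2. New z-row = old z-row − (-11/2)·(row 4/(3/2)).
Updated z-row coefficients: p: -11/6, q: 0, r: 11/3, u: 0, s1: 0, s2: 5/8, s3: 0, s4: 7/6.
The most negative is -11/6 in column p, so p would enter next.

p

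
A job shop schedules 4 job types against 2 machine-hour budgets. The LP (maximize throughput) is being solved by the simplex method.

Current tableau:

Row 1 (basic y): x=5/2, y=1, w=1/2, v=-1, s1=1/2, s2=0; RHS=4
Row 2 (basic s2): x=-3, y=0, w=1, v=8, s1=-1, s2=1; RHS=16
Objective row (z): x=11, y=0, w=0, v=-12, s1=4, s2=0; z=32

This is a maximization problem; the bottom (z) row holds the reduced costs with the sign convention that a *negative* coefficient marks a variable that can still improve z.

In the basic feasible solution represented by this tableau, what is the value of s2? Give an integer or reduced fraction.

16

s2 is basic (row 2); its value is the RHS of that row: 16.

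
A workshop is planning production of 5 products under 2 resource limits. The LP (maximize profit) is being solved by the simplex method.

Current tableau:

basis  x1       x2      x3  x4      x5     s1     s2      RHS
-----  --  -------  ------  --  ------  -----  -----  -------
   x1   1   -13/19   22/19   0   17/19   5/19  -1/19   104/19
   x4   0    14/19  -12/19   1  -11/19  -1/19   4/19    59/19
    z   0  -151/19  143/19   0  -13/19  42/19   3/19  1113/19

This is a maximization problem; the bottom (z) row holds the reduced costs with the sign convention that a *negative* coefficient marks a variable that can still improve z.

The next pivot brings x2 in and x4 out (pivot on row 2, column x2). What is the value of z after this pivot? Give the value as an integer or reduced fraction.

1289/14

Minimum ratio for x2: (59/19)/(14/19) = 59/14.
z changes by −(z-row coeff of x2)·ratio = −(-151/19)·(59/14) = 8909/266.
New z = 1113/19 + (8909/266) = 1289/14.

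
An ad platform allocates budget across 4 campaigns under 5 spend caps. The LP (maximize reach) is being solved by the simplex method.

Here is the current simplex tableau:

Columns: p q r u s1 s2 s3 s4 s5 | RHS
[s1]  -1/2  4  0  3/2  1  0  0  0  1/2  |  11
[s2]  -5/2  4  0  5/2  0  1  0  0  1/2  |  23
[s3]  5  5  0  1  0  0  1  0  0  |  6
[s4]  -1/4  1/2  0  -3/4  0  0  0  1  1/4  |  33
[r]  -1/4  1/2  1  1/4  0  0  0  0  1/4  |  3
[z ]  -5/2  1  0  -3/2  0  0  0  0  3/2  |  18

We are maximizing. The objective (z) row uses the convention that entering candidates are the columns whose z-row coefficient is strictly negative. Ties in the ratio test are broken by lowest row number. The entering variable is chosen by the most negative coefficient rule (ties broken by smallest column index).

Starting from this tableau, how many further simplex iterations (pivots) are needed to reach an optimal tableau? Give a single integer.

2

pivot: p in, s3 out → z = 21
pivot: u in, p out → z = 27
No improving column remains; optimal.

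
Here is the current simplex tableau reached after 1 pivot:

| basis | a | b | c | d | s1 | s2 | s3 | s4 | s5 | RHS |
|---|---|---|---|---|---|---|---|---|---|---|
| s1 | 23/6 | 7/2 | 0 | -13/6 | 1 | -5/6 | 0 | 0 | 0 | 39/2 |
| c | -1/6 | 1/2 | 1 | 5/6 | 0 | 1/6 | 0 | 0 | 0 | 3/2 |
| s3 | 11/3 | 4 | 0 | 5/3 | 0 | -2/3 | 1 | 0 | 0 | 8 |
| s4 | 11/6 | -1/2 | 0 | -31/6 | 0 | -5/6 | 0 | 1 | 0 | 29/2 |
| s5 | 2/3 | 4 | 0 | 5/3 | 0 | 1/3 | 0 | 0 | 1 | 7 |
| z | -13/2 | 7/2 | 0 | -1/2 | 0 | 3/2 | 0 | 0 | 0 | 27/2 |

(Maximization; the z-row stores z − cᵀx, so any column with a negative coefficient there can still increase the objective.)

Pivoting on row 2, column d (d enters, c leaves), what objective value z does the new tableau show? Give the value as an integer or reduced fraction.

Minimum ratio for d: (3/2)/(5/6) = 9/5.
z changes by −(z-row coeff of d)·ratio = −(-1/2)·(9/5) = 9/10.
New z = 27/2 + (9/10) = 72/5.

72/5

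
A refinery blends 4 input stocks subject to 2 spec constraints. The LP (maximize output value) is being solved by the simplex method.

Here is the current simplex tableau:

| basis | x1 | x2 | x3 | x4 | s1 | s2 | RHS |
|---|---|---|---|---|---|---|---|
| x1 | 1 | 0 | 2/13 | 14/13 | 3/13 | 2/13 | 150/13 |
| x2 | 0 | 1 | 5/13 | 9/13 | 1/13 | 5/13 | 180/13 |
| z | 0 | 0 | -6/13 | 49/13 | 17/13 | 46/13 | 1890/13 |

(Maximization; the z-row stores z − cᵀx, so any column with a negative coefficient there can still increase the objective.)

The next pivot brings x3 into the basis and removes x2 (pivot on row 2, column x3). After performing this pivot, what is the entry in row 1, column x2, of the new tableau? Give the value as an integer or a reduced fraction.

-2/5

Pivot element is row 2, column x3: 5/13.
Normalize row 2: new (row 2, x2) = 1/(5/13) = 13/5.
row 1 ← row 1 − (2/13)·(new row 2): 0 − (2/13)·(13/5) = -2/5.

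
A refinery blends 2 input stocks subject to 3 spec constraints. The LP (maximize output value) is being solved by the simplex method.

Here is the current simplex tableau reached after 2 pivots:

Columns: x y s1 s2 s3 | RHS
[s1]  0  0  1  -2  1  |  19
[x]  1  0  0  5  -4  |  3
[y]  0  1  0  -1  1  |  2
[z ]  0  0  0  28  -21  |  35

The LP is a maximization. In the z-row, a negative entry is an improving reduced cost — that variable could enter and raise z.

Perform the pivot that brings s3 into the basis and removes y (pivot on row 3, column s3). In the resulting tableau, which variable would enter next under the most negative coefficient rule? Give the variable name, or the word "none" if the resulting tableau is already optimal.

none

Pivot element 1. New z-row = old z-row − (-21)·(row 3/1).
Updated z-row coefficients: x: 0, y: 21, s1: 0, s2: 7, s3: 0.
No coefficient is strictly negative; the tableau after this pivot is optimal.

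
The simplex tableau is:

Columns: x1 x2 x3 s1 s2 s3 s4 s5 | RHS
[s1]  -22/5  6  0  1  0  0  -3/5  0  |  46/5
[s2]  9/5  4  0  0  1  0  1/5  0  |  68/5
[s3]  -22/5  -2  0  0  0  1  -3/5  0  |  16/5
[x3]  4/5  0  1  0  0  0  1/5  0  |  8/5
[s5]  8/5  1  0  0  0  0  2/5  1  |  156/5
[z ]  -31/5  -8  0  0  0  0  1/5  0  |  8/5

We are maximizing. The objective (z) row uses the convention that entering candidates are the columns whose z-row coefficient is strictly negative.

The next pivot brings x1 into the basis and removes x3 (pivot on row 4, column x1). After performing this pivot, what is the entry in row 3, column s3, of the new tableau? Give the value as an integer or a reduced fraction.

1

Pivot element is row 4, column x1: 4/5.
Normalize row 4: new (row 4, s3) = 0/(4/5) = 0.
row 3 ← row 3 − (-22/5)·(new row 4): 1 − (-22/5)·0 = 1.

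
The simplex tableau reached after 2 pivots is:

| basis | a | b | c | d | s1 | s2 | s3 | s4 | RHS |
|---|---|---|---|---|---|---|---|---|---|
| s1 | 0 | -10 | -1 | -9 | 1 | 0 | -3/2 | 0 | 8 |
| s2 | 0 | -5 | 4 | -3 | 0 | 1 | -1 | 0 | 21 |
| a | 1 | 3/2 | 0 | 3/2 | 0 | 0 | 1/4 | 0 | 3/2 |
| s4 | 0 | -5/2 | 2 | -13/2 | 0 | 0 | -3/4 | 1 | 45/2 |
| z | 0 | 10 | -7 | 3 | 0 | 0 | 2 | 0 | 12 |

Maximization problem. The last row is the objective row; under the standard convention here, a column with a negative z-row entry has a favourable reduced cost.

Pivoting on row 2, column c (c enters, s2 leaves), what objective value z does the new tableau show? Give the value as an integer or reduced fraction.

195/4

Minimum ratio for c: 21/4 = 21/4.
z changes by −(z-row coeff of c)·ratio = −(-7)·(21/4) = 147/4.
New z = 12 + (147/4) = 195/4.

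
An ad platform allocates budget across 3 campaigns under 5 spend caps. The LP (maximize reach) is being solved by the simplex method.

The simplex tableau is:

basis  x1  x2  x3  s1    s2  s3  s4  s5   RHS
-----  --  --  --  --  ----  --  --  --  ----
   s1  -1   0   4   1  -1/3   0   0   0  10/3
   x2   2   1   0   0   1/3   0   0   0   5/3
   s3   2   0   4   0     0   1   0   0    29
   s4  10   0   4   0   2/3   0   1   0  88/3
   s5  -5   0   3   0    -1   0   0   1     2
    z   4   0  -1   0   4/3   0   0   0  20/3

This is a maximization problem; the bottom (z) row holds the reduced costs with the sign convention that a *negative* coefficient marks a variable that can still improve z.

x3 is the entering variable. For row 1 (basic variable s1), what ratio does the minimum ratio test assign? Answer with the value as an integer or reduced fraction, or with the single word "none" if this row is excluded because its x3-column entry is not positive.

Ratio = RHS / (x3 entry) = (10/3) / 4 = 5/6.

5/6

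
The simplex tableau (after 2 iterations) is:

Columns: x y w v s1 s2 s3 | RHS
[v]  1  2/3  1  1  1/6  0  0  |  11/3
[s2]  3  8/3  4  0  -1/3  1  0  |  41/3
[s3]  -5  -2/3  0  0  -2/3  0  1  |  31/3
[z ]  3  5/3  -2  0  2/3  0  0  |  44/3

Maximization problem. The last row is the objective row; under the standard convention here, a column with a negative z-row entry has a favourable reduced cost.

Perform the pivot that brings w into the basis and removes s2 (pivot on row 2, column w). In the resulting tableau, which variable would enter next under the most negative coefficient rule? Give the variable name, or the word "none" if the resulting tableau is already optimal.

none

Pivot element 4. New z-row = old z-row − (-2)·(row 2/4).
Updated z-row coefficients: x: 9/2, y: 3, w: 0, v: 0, s1: 1/2, s2: 1/2, s3: 0.
No coefficient is strictly negative; the tableau after this pivot is optimal.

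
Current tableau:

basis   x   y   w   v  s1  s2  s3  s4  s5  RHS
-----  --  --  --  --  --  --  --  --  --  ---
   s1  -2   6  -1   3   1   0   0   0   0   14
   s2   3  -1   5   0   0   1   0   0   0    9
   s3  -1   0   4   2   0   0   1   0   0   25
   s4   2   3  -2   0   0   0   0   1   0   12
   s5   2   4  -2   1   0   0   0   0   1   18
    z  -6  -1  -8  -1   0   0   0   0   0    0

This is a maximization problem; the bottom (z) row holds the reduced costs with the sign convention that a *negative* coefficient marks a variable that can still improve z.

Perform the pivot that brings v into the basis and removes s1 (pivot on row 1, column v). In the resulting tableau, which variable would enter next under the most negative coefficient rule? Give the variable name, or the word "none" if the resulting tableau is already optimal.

w

Pivot element 3. New z-row = old z-row − (-1)·(row 1/3).
Updated z-row coefficients: x: -20/3, y: 1, w: -25/3, v: 0, s1: 1/3, s2: 0, s3: 0, s4: 0, s5: 0.
The most negative is -25/3 in column w, so w would enter next.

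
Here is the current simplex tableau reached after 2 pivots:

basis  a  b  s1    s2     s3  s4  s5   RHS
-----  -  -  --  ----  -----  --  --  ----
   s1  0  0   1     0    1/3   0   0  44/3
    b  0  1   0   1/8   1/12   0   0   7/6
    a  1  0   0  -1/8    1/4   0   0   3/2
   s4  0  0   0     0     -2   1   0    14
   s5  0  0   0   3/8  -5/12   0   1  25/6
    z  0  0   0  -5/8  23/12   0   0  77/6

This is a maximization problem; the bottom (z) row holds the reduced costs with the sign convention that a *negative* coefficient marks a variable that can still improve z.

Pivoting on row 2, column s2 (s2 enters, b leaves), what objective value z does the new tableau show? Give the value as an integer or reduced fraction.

56/3

Minimum ratio for s2: (7/6)/(1/8) = 28/3.
z changes by −(z-row coeff of s2)·ratio = −(-5/8)·(28/3) = 35/6.
New z = 77/6 + (35/6) = 56/3.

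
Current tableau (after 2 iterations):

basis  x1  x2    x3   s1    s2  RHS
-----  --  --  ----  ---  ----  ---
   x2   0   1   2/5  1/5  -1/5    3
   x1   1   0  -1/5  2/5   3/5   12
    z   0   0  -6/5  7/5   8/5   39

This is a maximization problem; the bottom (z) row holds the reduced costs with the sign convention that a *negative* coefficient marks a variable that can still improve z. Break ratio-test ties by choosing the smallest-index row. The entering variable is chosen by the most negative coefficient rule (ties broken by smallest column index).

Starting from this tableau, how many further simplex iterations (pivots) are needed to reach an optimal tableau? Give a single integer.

pivot: x3 in, x2 out → z = 48
No improving column remains; optimal.

1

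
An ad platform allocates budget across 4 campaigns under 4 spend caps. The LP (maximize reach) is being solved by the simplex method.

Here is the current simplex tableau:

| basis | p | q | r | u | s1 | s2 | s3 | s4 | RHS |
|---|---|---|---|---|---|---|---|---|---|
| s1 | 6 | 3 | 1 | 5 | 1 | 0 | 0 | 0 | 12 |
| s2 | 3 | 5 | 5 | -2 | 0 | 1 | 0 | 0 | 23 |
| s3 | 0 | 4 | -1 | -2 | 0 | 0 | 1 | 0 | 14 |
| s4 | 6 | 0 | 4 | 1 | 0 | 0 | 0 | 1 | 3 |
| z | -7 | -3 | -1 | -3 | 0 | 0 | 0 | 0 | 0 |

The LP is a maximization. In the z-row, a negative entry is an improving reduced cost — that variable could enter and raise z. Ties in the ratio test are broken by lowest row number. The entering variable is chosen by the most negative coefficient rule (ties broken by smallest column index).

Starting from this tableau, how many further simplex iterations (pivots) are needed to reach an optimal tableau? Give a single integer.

pivot: p in, s4 out → z = 7/2
pivot: q in, s1 out → z = 25/2
No improving column remains; optimal.

2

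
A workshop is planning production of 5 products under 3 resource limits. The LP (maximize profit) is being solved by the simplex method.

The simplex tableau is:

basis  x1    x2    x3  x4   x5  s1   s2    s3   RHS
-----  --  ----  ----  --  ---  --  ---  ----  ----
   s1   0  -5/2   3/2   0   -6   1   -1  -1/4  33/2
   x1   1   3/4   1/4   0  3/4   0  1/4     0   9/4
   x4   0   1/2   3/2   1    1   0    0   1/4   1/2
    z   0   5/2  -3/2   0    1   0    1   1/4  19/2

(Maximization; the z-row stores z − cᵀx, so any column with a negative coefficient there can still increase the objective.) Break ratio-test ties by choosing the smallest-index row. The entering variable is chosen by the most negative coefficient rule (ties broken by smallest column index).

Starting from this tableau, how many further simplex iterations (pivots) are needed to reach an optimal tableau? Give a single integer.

1

pivot: x3 in, x4 out → z = 10
No improving column remains; optimal.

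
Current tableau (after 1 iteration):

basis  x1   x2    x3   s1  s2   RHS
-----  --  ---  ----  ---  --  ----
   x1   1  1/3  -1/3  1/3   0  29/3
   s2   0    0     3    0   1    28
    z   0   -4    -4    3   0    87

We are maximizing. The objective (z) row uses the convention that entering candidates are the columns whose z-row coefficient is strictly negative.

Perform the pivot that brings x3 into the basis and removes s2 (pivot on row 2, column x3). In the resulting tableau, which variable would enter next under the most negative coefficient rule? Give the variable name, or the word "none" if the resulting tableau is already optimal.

x2

Pivot element 3. New z-row = old z-row − (-4)·(row 2/3).
Updated z-row coefficients: x1: 0, x2: -4, x3: 0, s1: 3, s2: 4/3.
The most negative is -4 in column x2, so x2 would enter next.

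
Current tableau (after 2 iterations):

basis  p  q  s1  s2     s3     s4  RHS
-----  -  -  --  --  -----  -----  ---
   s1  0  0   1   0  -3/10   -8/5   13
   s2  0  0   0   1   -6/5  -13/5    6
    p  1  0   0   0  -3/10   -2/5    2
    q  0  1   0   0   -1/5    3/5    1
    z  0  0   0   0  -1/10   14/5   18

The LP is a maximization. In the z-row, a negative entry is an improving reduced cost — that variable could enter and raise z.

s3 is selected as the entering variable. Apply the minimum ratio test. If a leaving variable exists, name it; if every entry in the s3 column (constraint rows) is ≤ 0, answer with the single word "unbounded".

unbounded

s3-column entries: row 1: -3/10, row 2: -6/5, row 3: -3/10, row 4: -1/5. All ≤ 0, so s3 can increase without bound; the LP is unbounded in this direction.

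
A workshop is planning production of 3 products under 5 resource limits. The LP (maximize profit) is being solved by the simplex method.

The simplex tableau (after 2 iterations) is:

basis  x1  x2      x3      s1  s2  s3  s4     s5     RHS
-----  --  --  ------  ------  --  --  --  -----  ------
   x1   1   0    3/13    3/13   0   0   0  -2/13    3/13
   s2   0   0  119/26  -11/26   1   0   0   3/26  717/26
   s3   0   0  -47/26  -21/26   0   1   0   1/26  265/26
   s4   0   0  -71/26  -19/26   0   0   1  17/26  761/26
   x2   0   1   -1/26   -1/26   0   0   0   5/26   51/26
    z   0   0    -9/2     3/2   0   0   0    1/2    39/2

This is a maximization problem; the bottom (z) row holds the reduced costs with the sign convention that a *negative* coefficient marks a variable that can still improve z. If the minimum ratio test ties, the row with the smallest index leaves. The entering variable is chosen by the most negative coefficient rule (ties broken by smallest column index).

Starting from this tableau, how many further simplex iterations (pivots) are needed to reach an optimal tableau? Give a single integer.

2

pivot: x3 in, x1 out → z = 24
pivot: s5 in, s2 out → z = 801/19
No improving column remains; optimal.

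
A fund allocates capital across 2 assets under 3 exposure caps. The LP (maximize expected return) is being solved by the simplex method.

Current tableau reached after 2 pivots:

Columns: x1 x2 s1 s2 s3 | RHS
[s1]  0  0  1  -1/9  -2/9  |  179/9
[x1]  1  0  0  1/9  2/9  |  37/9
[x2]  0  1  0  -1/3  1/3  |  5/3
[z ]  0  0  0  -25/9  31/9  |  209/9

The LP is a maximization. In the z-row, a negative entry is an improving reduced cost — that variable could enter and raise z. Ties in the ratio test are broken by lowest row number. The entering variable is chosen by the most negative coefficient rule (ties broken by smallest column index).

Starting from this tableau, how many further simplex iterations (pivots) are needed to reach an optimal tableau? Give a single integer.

pivot: s2 in, x1 out → z = 126
No improving column remains; optimal.

1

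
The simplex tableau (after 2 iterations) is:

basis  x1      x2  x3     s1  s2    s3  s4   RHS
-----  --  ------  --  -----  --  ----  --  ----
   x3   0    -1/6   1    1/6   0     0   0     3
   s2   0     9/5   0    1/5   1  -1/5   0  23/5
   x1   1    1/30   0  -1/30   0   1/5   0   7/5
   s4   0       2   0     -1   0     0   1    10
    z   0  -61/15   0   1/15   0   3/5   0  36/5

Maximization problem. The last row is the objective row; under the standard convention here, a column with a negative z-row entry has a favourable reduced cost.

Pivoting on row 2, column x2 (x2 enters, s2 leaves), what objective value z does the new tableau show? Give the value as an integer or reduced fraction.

475/27

Minimum ratio for x2: (23/5)/(9/5) = 23/9.
z changes by −(z-row coeff of x2)·ratio = −(-61/15)·(23/9) = 1403/135.
New z = 36/5 + (1403/135) = 475/27.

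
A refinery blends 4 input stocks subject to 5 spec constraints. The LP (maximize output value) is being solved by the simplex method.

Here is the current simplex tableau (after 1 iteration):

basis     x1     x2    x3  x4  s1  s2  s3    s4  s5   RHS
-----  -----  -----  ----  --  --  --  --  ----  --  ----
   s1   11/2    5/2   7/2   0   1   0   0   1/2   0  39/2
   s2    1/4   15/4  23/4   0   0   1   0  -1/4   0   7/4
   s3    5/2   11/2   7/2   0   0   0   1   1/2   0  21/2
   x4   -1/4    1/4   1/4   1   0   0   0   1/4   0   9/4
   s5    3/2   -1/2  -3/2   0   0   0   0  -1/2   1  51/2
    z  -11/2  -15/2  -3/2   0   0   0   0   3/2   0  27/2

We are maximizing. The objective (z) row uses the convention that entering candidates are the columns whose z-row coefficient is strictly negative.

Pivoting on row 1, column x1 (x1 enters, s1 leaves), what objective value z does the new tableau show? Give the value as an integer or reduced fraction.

Minimum ratio for x1: (39/2)/(11/2) = 39/11.
z changes by −(z-row coeff of x1)·ratio = −(-11/2)·(39/11) = 39/2.
New z = 27/2 + (39/2) = 33.

33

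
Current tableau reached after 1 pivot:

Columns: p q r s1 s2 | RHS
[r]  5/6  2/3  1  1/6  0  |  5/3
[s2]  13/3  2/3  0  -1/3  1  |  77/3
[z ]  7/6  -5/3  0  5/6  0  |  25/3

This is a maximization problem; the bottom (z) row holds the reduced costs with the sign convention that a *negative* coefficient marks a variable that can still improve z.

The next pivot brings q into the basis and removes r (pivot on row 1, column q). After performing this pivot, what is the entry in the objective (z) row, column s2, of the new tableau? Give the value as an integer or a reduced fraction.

Pivot element is row 1, column q: 2/3.
Normalize row 1: new (row 1, s2) = 0/(2/3) = 0.
z-row ← z-row − (-5/3)·(new row 1): 0 − (-5/3)·0 = 0.

0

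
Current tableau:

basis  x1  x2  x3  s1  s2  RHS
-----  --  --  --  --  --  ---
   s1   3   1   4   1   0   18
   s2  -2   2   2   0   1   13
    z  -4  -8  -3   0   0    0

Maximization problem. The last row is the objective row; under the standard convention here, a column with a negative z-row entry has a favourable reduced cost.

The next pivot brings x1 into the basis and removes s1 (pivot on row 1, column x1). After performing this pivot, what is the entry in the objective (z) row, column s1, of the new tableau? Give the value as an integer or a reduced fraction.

Pivot element is row 1, column x1: 3.
Normalize row 1: new (row 1, s1) = 1/3 = 1/3.
z-row ← z-row − (-4)·(new row 1): 0 − (-4)·(1/3) = 4/3.

4/3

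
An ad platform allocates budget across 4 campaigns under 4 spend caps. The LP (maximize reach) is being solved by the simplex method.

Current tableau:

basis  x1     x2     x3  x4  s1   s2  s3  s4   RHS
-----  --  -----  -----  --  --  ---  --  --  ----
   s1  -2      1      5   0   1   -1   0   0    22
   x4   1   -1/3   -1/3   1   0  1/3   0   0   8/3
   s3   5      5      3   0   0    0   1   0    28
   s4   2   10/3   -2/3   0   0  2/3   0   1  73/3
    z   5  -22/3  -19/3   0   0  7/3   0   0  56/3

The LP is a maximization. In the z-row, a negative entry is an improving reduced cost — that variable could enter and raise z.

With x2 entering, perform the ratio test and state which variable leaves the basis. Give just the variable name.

s3

Ratios: row 1 (s1): 22/1 = 22; row 2 (x4): entry -1/3 ≤ 0, skip; row 3 (s3): 28/5 = 28/5; row 4 (s4): (73/3)/(10/3) = 73/10.
Minimum ratio 28/5 is in the s3 row, so s3 leaves.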